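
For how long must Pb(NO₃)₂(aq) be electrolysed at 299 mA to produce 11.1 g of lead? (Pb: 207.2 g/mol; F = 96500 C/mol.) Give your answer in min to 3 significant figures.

576 min

n(Pb) = 11.1 / 207.2 = 0.05357 mol
Pb²⁺ + 2e⁻ → Pb, so n(e⁻) = 2 × 0.05357 = 0.1071 mol
Q = 0.1071 × 96500 = 10340 C
t = Q / I = 10340 / 0.299 = 34580 s = 576 min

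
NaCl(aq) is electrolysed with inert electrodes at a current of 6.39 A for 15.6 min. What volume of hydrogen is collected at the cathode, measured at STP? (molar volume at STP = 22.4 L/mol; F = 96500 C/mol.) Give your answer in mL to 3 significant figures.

694 mL

Q = It = 6.39 × 936 = 5981 C
n(e⁻) = 5981 / 96500 = 0.06198 mol
2H⁺ + 2e⁻ → H₂, so n(H₂) = 0.06198 / 2 = 0.03099 mol
V = 0.03099 × 22.4 = 0.6942 L
= 694 mL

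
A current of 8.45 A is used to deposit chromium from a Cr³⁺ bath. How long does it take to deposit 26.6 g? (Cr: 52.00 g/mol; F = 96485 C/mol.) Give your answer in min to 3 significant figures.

292 min

n(Cr) = 26.6 / 52.00 = 0.5115 mol
Cr³⁺ + 3e⁻ → Cr, so n(e⁻) = 3 × 0.5115 = 1.535 mol
Q = 1.535 × 96485 = 1.481×10^5 C
t = Q / I = 1.481×10^5 / 8.45 = 17530 s = 292 min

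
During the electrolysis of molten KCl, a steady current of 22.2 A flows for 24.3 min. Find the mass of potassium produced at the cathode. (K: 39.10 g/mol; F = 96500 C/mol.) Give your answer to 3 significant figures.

13.1 g

Charge passed = 22.2 × 1458 = 32370 C
Moles of electrons = 32370 / 96500 = 0.3354 mol
K⁺ + e⁻ → K, so n(K) = 0.3354 mol
m = 0.3354 × 39.10 = 13.1 g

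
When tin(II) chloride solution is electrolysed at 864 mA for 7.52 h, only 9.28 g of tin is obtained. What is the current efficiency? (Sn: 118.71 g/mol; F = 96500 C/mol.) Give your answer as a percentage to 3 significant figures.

Q = 0.864 × 27072 = 23390 C
n(e⁻) = 23390 / 96500 = 0.2424 mol
Sn²⁺ + 2e⁻ → Sn, so theoretical n(Sn) = 0.1212 mol → 14.39 g
Efficiency = 9.28 / 14.39 = 0.6449 = 64.5%

64.5%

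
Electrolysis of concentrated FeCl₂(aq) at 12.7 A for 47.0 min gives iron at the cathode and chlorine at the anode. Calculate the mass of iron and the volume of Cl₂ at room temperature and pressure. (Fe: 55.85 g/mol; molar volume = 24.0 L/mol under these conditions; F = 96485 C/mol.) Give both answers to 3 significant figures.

10.4 g Fe; 4.45 L Cl₂

Q = 12.7 × 2820 = 35810 C; n(e⁻) = 35810 / 96485 = 0.3711 mol
Cathode: Fe²⁺ + 2e⁻ → Fe → n(Fe) = 0.3711/2 = 0.1856 mol → 10.4 g
Anode: 2Cl⁻ → Cl₂ + 2e⁻ → n(Cl₂) = 0.3711/2 = 0.1856 mol → 4.45 L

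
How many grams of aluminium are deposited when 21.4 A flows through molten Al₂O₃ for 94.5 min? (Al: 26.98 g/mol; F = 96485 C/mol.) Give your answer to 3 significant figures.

11.3 g

Charge passed = 21.4 × 5670 = 1.213×10^5 C
n(e⁻) = 1.213×10^5 / 96485 = 1.257 mol
Al³⁺ + 3e⁻ → Al, so n(Al) = 1.257 / 3 = 0.4190 mol
m = 0.4190 × 26.98 = 11.3 g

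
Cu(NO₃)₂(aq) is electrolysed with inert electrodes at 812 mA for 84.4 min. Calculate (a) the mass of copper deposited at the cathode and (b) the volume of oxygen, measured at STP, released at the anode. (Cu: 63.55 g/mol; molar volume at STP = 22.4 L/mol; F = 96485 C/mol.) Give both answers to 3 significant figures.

Q = 0.812 × 5064 = 4112 C; n(e⁻) = 4112 / 96485 = 0.04262 mol
Cathode: Cu²⁺ + 2e⁻ → Cu → n(Cu) = 0.04262/2 = 0.02131 mol → 1.35 g
Anode: 2H₂O → O₂ + 4H⁺ + 4e⁻ → n(O₂) = 0.04262/4 = 0.01066 mol → 0.239 L

1.35 g Cu; 0.239 L O₂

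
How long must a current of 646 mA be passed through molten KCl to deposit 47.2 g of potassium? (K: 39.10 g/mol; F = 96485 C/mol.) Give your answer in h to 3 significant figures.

n(K) = 47.2 / 39.10 = 1.207 mol
K⁺ + e⁻ → K, so n(e⁻) = 1.207 mol
Q = 1.207 × 96485 = 1.165×10^5 C
t = Q / I = 1.165×10^5 / 0.646 = 1.803×10^5 s = 50.1 h

50.1 h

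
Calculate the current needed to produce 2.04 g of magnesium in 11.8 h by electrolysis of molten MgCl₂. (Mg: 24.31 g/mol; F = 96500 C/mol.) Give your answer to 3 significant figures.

n(Mg) = 2.04 / 24.31 = 0.08392 mol
Mg²⁺ + 2e⁻ → Mg, so n(e⁻) = 2 × 0.08392 = 0.1678 mol
Q = 0.1678 × 96500 = 16190 C
I = Q / t = 16190 / 42480 s = 0.381 A

0.381 A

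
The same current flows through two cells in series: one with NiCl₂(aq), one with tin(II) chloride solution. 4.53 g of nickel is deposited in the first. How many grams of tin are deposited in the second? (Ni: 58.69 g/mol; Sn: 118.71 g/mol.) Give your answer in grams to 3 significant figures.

n(Ni) = 4.53 / 58.69 = 0.07719 mol
Ni²⁺ + 2e⁻ → Ni, so n(e⁻) = 2 × 0.07719 = 0.1544 mol
The cells are in series, so the same charge (and hence the same n(e⁻) = 0.1544 mol) passes through both.
Sn²⁺ + 2e⁻ → Sn, so n(Sn) = 0.1544 / 2 = 0.07720 mol
m(Sn) = 0.07720 × 118.71 = 9.16 g

9.16 g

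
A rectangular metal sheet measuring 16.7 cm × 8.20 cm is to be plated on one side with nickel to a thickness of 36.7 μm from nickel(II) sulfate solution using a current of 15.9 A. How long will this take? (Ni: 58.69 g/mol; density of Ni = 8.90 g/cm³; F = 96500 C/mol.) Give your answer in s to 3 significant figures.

Plated area = 16.7 × 8.20 = 136.9 cm²
Volume = 136.9 × 36.7×10⁻⁴ cm = 0.5024 cm³
m(Ni) = 0.5024 × 8.90 = 4.471 g
n(Ni) = 4.471 / 58.69 = 0.07618 mol; n(e⁻) = 2 × 0.07618 = 0.1524 mol
Q = 0.1524 × 96500 = 14710 C
t = 14710 / 15.9 = 925.2 s

925 s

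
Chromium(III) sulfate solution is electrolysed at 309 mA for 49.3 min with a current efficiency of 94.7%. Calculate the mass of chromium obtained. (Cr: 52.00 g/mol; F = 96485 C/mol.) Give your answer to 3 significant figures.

0.155 g

Q = 0.309 × 2958 = 914.0 C
n(e⁻) = 914.0 / 96485 = 0.009473 mol
Cr³⁺ + 3e⁻ → Cr, so theoretical m(Cr) = 0.003158 × 52.00 = 0.1642 g
Actual mass = 94.7% × 0.1642 = 0.155 g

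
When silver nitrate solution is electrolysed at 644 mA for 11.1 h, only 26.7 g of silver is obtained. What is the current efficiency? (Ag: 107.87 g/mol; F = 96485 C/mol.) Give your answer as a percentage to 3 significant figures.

Q = 0.644 × 39960 = 25730 C
n(e⁻) = 25730 / 96485 = 0.2667 mol
Ag⁺ + e⁻ → Ag, so theoretical n(Ag) = 0.2667 mol → 28.77 g
Efficiency = 26.7 / 28.77 = 0.9281 = 92.8%

92.8%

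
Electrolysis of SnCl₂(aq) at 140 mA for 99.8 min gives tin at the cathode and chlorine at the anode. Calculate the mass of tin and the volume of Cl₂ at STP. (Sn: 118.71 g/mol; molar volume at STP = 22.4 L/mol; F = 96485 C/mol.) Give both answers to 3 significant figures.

Q = 0.140 × 5988 = 838.3 C; n(e⁻) = 838.3 / 96485 = 0.008688 mol
Cathode: Sn²⁺ + 2e⁻ → Sn → n(Sn) = 0.008688/2 = 0.004344 mol → 0.516 g
Anode: 2Cl⁻ → Cl₂ + 2e⁻ → n(Cl₂) = 0.008688/2 = 0.004344 mol → 0.0973 L

0.516 g Sn; 0.0973 L Cl₂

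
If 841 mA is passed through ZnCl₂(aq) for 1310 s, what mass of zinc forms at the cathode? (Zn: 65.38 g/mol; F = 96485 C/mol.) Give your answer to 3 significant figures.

Charge passed = 0.841 × 1310 = 1102 C
n(e⁻) = Q/F = 1102/96485 = 0.01142 mol
Zn²⁺ + 2e⁻ → Zn, so n(Zn) = 0.01142 / 2 = 0.005710 mol
m = 0.005710 × 65.38 = 0.373 g

0.373 g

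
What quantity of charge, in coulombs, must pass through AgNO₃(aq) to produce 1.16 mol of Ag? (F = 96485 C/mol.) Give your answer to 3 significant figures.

Ag⁺ + e⁻ → Ag, so n(e⁻) = 1 × 1.16 = 1.160 mol
Q = 1.160 × 96485 = 1.119×10^5 C

1.12×10^5 C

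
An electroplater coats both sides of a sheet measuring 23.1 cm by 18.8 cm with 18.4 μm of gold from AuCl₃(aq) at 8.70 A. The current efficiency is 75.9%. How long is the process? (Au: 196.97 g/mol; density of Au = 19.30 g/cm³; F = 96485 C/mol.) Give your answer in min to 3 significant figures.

Plated area = 2 × 23.1 × 18.8 = 868.6 cm²
Volume = 868.6 × 18.4×10⁻⁴ cm = 1.598 cm³
m(Au) = 1.598 × 19.30 = 30.84 g
n(Au) = 30.84 / 196.97 = 0.1566 mol; n(e⁻) = 3 × 0.1566 = 0.4698 mol
Q = 0.4698 × 96485 / 0.759 = 59720 C
t = 59720 / 8.70 = 6864 s = 114 min

114 min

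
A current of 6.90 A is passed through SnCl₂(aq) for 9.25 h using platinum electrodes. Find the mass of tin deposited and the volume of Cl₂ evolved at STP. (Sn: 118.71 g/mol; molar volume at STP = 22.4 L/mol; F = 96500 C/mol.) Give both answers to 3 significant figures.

Q = 6.90 × 33300 = 2.298×10^5 C; n(e⁻) = 2.298×10^5 / 96500 = 2.381 mol
Cathode: Sn²⁺ + 2e⁻ → Sn → n(Sn) = 2.381/2 = 1.191 mol → 141 g
Anode: 2Cl⁻ → Cl₂ + 2e⁻ → n(Cl₂) = 2.381/2 = 1.191 mol → 26.7 L

141 g Sn; 26.7 L Cl₂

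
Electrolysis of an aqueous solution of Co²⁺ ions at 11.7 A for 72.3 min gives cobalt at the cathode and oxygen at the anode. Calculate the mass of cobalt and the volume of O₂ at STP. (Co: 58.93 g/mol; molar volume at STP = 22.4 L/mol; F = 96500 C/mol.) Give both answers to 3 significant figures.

15.5 g Co; 2.95 L O₂

Q = 11.7 × 4338 = 50750 C; n(e⁻) = 50750 / 96500 = 0.5259 mol
Cathode: Co²⁺ + 2e⁻ → Co → n(Co) = 0.5259/2 = 0.2630 mol → 15.5 g
Anode: 2H₂O → O₂ + 4H⁺ + 4e⁻ → n(O₂) = 0.5259/4 = 0.1315 mol → 2.95 L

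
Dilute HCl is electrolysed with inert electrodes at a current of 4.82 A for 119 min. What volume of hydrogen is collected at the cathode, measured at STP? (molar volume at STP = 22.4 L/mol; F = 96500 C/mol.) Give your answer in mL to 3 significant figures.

Q = It = 4.82 × 7140 = 34410 C
n(e⁻) = Q/F = 34410/96500 = 0.3566 mol
2H⁺ + 2e⁻ → H₂, so n(H₂) = 0.3566 / 2 = 0.1783 mol
V = 0.1783 × 22.4 = 3.994 L
= 3990 mL

3990 mL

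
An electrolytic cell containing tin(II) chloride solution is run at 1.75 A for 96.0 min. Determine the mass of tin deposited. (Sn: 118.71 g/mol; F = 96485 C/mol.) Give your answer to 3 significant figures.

6.20 g

Q = It = 1.75 × 5760 = 10080 C
n(e⁻) = Q/F = 10080/96485 = 0.1045 mol
Sn²⁺ + 2e⁻ → Sn, so n(Sn) = 0.1045 / 2 = 0.05225 mol
m = 0.05225 × 118.71 = 6.20 g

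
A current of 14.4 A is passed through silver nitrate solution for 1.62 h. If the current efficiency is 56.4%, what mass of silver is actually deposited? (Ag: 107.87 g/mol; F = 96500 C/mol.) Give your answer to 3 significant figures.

52.9 g

Q = 14.4 × 5832 = 83980 C
n(e⁻) = 83980 / 96500 = 0.8703 mol
Ag⁺ + e⁻ → Ag, so theoretical m(Ag) = 0.8703 × 107.87 = 93.88 g
Actual mass = 56.4% × 93.88 = 52.9 g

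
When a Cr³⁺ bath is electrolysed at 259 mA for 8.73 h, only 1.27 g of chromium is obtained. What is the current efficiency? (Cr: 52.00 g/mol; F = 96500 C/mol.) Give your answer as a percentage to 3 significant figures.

Q = 0.259 × 31428 = 8140 C
n(e⁻) = 8140 / 96500 = 0.08435 mol
Cr³⁺ + 3e⁻ → Cr, so theoretical n(Cr) = 0.02812 mol → 1.462 g
Efficiency = 1.27 / 1.462 = 0.8687 = 86.9%

86.9%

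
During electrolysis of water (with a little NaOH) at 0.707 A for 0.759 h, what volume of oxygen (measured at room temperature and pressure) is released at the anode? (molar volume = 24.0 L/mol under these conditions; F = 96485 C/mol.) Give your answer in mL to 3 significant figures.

Q = It = 0.707 × 2732.4 = 1932 C
n(e⁻) = Q/F = 1932/96485 = 0.02002 mol
2H₂O → O₂ + 4H⁺ + 4e⁻, so n(O₂) = 0.02002 / 4 = 0.005005 mol
V = 0.005005 × 24.0 = 0.1201 L
= 120 mL

120 mL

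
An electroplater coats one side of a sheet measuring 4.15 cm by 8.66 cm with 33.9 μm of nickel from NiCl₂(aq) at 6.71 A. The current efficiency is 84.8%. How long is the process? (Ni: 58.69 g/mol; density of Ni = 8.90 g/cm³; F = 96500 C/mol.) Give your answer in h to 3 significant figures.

0.174 h

Plated area = 4.15 × 8.66 = 35.94 cm²
Volume = 35.94 × 33.9×10⁻⁴ cm = 0.1218 cm³
m(Ni) = 0.1218 × 8.90 = 1.084 g
n(Ni) = 1.084 / 58.69 = 0.01847 mol; n(e⁻) = 2 × 0.01847 = 0.03694 mol
Q = 0.03694 × 96500 / 0.848 = 4204 C
t = 4204 / 6.71 = 626.5 s = 0.174 h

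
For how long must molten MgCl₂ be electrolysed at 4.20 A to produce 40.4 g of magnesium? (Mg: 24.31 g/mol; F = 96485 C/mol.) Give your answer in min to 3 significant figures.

n(Mg) = 40.4 / 24.31 = 1.662 mol
Mg²⁺ + 2e⁻ → Mg, so n(e⁻) = 2 × 1.662 = 3.324 mol
Q = 3.324 × 96485 = 3.207×10^5 C
t = Q / I = 3.207×10^5 / 4.20 = 76360 s = 1270 min

1270 min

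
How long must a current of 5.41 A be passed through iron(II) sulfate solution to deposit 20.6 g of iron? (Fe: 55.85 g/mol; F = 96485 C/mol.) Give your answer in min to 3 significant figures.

219 min

n(Fe) = 20.6 / 55.85 = 0.3688 mol
Fe²⁺ + 2e⁻ → Fe, so n(e⁻) = 2 × 0.3688 = 0.7376 mol
Q = 0.7376 × 96485 = 71170 C
t = Q / I = 71170 / 5.41 = 13160 s = 219 min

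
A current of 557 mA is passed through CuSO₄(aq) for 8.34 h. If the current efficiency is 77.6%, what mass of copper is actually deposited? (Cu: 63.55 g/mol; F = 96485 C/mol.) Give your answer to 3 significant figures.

4.27 g

Q = 0.557 × 30024 = 16720 C
n(e⁻) = 16720 / 96485 = 0.1733 mol
Cu²⁺ + 2e⁻ → Cu, so theoretical m(Cu) = 0.08665 × 63.55 = 5.507 g
Actual mass = 77.6% × 5.507 = 4.27 g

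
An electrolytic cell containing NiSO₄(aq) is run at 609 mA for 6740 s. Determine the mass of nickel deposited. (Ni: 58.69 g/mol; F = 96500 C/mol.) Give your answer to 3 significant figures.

1.25 g

Charge passed = 0.609 × 6740 = 4105 C
Moles of electrons = 4105 / 96500 = 0.04254 mol
Ni²⁺ + 2e⁻ → Ni, so n(Ni) = 0.04254 / 2 = 0.02127 mol
m = 0.02127 × 58.69 = 1.25 g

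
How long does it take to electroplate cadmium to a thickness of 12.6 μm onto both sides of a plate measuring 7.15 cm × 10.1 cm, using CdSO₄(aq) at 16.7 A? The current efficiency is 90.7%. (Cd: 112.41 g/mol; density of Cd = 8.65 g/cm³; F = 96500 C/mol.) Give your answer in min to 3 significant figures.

Plated area = 2 × 7.15 × 10.1 = 144.4 cm²
Volume = 144.4 × 12.6×10⁻⁴ cm = 0.1819 cm³
m(Cd) = 0.1819 × 8.65 = 1.573 g
n(Cd) = 1.573 / 112.41 = 0.01399 mol; n(e⁻) = 2 × 0.01399 = 0.02798 mol
Q = 0.02798 × 96500 / 0.907 = 2977 C
t = 2977 / 16.7 = 178.3 s = 2.97 min

2.97 min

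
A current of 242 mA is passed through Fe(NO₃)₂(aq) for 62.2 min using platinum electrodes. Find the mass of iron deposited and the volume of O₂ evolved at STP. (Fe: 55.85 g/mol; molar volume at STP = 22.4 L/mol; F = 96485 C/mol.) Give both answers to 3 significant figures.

0.261 g Fe; 0.0524 L O₂

Q = 0.242 × 3732 = 903.1 C; n(e⁻) = 903.1 / 96485 = 0.009360 mol
Cathode: Fe²⁺ + 2e⁻ → Fe → n(Fe) = 0.009360/2 = 0.004680 mol → 0.261 g
Anode: 2H₂O → O₂ + 4H⁺ + 4e⁻ → n(O₂) = 0.009360/4 = 0.002340 mol → 0.0524 L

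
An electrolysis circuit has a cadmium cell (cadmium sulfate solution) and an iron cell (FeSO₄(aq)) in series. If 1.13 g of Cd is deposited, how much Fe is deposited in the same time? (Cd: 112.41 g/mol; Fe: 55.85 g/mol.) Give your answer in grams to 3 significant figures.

n(Cd) = 1.13 / 112.41 = 0.01005 mol
Cd²⁺ + 2e⁻ → Cd, so n(e⁻) = 2 × 0.01005 = 0.02010 mol
The cells are in series, so the same charge (and hence the same n(e⁻) = 0.02010 mol) passes through both.
Fe²⁺ + 2e⁻ → Fe, so n(Fe) = 0.02010 / 2 = 0.01005 mol
m(Fe) = 0.01005 × 55.85 = 0.561 g

0.561 g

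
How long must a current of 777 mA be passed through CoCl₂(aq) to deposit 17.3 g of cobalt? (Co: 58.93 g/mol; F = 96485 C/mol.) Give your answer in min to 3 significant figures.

n(Co) = 17.3 / 58.93 = 0.2936 mol
Co²⁺ + 2e⁻ → Co, so n(e⁻) = 2 × 0.2936 = 0.5872 mol
Q = 0.5872 × 96485 = 56660 C
t = Q / I = 56660 / 0.777 = 72920 s = 1220 min

1220 min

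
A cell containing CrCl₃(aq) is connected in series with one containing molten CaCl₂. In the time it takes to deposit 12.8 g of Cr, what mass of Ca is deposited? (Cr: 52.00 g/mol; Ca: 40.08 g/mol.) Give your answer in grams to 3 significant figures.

n(Cr) = 12.8 / 52.00 = 0.2462 mol
Cr³⁺ + 3e⁻ → Cr, so n(e⁻) = 3 × 0.2462 = 0.7386 mol
Since the cells are in series, n(e⁻) in the Ca cell is also 0.7386 mol.
Ca²⁺ + 2e⁻ → Ca, so n(Ca) = 0.7386 / 2 = 0.3693 mol
m(Ca) = 0.3693 × 40.08 = 14.8 g

14.8 g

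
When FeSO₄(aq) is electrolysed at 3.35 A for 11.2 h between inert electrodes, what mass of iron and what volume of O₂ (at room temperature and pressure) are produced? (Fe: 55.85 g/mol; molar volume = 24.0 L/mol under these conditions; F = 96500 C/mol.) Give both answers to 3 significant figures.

39.1 g Fe; 8.40 L O₂

Q = 3.35 × 40320 = 1.351×10^5 C; n(e⁻) = 1.351×10^5 / 96500 = 1.400 mol
Cathode: Fe²⁺ + 2e⁻ → Fe → n(Fe) = 1.400/2 = 0.7000 mol → 39.1 g
Anode: 2H₂O → O₂ + 4H⁺ + 4e⁻ → n(O₂) = 1.400/4 = 0.3500 mol → 8.40 L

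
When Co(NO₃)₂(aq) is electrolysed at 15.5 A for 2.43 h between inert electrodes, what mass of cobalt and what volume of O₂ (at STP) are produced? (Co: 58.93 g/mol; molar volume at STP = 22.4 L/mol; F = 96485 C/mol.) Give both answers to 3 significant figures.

41.4 g Co; 7.87 L O₂

Q = 15.5 × 8748 = 1.356×10^5 C; n(e⁻) = 1.356×10^5 / 96485 = 1.405 mol
Cathode: Co²⁺ + 2e⁻ → Co → n(Co) = 1.405/2 = 0.7025 mol → 41.4 g
Anode: 2H₂O → O₂ + 4H⁺ + 4e⁻ → n(O₂) = 1.405/4 = 0.3513 mol → 7.87 L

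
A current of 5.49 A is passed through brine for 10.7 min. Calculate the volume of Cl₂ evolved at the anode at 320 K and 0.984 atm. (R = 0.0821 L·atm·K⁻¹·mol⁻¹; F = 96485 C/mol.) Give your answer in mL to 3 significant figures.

488 mL

Charge passed = 5.49 × 642 = 3525 C
n(e⁻) = 3525 / 96485 = 0.03653 mol
2Cl⁻ → Cl₂ + 2e⁻, so n(Cl₂) = 0.03653 / 2 = 0.01827 mol
V = nRT/P = 0.01827 × 0.0821 × 320 / 0.984 = 0.4878 L
= 488 mL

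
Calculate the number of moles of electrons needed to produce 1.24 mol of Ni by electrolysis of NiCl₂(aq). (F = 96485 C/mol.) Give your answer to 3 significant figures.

Ni²⁺ + 2e⁻ → Ni, so n(e⁻) = 2 × 1.24 = 2.480 mol

2.48 mol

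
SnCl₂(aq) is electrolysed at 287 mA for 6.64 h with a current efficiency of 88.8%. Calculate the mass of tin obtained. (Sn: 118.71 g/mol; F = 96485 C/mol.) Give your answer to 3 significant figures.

Q = 0.287 × 23904 = 6860 C
n(e⁻) = 6860 / 96485 = 0.07110 mol
Sn²⁺ + 2e⁻ → Sn, so theoretical m(Sn) = 0.03555 × 118.71 = 4.220 g
Actual mass = 88.8% × 4.220 = 3.75 g

3.75 g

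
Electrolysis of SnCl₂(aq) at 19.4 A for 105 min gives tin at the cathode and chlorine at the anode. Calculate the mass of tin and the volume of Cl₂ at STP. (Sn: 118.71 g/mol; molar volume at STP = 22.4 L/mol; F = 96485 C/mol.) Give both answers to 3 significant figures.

Q = 19.4 × 6300 = 1.222×10^5 C; n(e⁻) = 1.222×10^5 / 96485 = 1.267 mol
Cathode: Sn²⁺ + 2e⁻ → Sn → n(Sn) = 1.267/2 = 0.6335 mol → 75.2 g
Anode: 2Cl⁻ → Cl₂ + 2e⁻ → n(Cl₂) = 1.267/2 = 0.6335 mol → 14.2 L

75.2 g Sn; 14.2 L Cl₂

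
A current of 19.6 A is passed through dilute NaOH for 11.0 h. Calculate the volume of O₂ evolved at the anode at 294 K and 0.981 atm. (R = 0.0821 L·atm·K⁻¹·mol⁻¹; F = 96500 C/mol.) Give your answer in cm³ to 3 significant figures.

49500 cm³

Charge passed = 19.6 × 39600 = 7.762×10^5 C
n(e⁻) = 7.762×10^5 / 96500 = 8.044 mol
2H₂O → O₂ + 4H⁺ + 4e⁻, so n(O₂) = 8.044 / 4 = 2.011 mol
V = nRT/P = 2.011 × 0.0821 × 294 / 0.981 = 49.48 L
= 49500 cm³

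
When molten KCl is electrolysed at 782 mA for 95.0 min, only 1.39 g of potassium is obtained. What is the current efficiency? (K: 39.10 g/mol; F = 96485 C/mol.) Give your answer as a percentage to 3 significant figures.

Q = 0.782 × 5700 = 4457 C
n(e⁻) = 4457 / 96485 = 0.04619 mol
K⁺ + e⁻ → K, so theoretical n(K) = 0.04619 mol → 1.806 g
Efficiency = 1.39 / 1.806 = 0.7697 = 77.0%

77.0%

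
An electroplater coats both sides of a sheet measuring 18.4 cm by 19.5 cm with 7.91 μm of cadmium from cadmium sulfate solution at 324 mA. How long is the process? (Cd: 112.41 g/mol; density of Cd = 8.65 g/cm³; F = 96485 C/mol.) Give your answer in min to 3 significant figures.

Plated area = 2 × 18.4 × 19.5 = 717.6 cm²
Volume = 717.6 × 7.91×10⁻⁴ cm = 0.5676 cm³
m(Cd) = 0.5676 × 8.65 = 4.910 g
n(Cd) = 4.910 / 112.41 = 0.04368 mol; n(e⁻) = 2 × 0.04368 = 0.08736 mol
Q = 0.08736 × 96485 = 8429 C
t = 8429 / 0.324 = 26020 s = 434 min

434 min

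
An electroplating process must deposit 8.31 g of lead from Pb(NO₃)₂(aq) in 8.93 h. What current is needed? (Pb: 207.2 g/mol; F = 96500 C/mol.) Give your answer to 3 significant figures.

0.241 A

n(Pb) = 8.31 / 207.2 = 0.04011 mol
Pb²⁺ + 2e⁻ → Pb, so n(e⁻) = 2 × 0.04011 = 0.08022 mol
Q = 0.08022 × 96500 = 7741 C
I = Q / t = 7741 / 32148 s = 0.241 A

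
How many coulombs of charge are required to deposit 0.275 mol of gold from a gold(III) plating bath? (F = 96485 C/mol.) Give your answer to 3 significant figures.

79600 C

Au³⁺ + 3e⁻ → Au, so n(e⁻) = 3 × 0.275 = 0.8250 mol
Q = 0.8250 × 96485 = 79600 C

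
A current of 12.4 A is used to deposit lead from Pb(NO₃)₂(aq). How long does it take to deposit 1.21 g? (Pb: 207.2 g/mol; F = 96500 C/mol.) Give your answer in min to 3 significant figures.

n(Pb) = 1.21 / 207.2 = 0.005840 mol
Pb²⁺ + 2e⁻ → Pb, so n(e⁻) = 2 × 0.005840 = 0.01168 mol
Q = 0.01168 × 96500 = 1127 C
t = Q / I = 1127 / 12.4 = 90.89 s = 1.51 min

1.51 min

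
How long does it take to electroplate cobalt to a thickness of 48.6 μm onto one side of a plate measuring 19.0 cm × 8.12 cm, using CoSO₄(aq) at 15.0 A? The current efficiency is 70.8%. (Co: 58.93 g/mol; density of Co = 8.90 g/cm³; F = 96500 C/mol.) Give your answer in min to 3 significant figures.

34.3 min

Plated area = 19.0 × 8.12 = 154.3 cm²
Volume = 154.3 × 48.6×10⁻⁴ cm = 0.7499 cm³
m(Co) = 0.7499 × 8.90 = 6.674 g
n(Co) = 6.674 / 58.93 = 0.1133 mol; n(e⁻) = 2 × 0.1133 = 0.2266 mol
Q = 0.2266 × 96500 / 0.708 = 30890 C
t = 30890 / 15.0 = 2059 s = 34.3 min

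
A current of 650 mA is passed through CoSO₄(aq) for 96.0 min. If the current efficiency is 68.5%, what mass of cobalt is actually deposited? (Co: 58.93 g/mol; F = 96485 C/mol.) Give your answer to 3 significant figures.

Q = 0.650 × 5760 = 3744 C
n(e⁻) = 3744 / 96485 = 0.03880 mol
Co²⁺ + 2e⁻ → Co, so theoretical m(Co) = 0.01940 × 58.93 = 1.143 g
Actual mass = 68.5% × 1.143 = 0.783 g

0.783 g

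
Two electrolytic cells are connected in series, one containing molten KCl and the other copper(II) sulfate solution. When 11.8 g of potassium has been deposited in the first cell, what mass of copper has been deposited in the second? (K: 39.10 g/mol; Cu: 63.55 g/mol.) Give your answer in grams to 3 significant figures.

9.59 g

n(K) = 11.8 / 39.10 = 0.3018 mol
K⁺ + e⁻ → K, so n(e⁻) = 0.3018 mol
Since the cells are in series, n(e⁻) in the Cu cell is also 0.3018 mol.
Cu²⁺ + 2e⁻ → Cu, so n(Cu) = 0.3018 / 2 = 0.1509 mol
m(Cu) = 0.1509 × 63.55 = 9.59 g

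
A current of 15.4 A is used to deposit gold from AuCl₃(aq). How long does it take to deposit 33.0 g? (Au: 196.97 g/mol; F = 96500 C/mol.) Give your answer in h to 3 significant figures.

0.875 h

n(Au) = 33.0 / 196.97 = 0.1675 mol
Au³⁺ + 3e⁻ → Au, so n(e⁻) = 3 × 0.1675 = 0.5025 mol
Q = 0.5025 × 96500 = 48490 C
t = Q / I = 48490 / 15.4 = 3149 s = 0.875 h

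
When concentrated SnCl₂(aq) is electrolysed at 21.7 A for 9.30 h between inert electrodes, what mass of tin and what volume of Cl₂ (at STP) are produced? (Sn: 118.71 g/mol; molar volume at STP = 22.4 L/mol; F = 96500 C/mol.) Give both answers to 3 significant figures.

447 g Sn; 84.3 L Cl₂

Q = 21.7 × 33480 = 7.265×10^5 C; n(e⁻) = 7.265×10^5 / 96500 = 7.528 mol
Cathode: Sn²⁺ + 2e⁻ → Sn → n(Sn) = 7.528/2 = 3.764 mol → 447 g
Anode: 2Cl⁻ → Cl₂ + 2e⁻ → n(Cl₂) = 7.528/2 = 3.764 mol → 84.3 L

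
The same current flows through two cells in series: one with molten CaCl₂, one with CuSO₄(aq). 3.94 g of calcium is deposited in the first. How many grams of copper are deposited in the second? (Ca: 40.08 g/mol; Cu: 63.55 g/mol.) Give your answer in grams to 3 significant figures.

6.25 g

n(Ca) = 3.94 / 40.08 = 0.09830 mol
Ca²⁺ + 2e⁻ → Ca, so n(e⁻) = 2 × 0.09830 = 0.1966 mol
Same current for the same time ⇒ same n(e⁻) = 0.1966 mol in both cells.
Cu²⁺ + 2e⁻ → Cu, so n(Cu) = 0.1966 / 2 = 0.09830 mol
m(Cu) = 0.09830 × 63.55 = 6.25 g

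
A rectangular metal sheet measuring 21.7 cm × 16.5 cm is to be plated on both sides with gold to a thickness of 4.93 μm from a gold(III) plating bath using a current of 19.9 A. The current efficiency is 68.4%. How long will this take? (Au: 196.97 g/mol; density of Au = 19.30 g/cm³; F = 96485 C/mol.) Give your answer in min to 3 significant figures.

Plated area = 2 × 21.7 × 16.5 = 716.1 cm²
Volume = 716.1 × 4.93×10⁻⁴ cm = 0.3530 cm³
m(Au) = 0.3530 × 19.30 = 6.813 g
n(Au) = 6.813 / 196.97 = 0.03459 mol; n(e⁻) = 3 × 0.03459 = 0.1038 mol
Q = 0.1038 × 96485 / 0.684 = 14640 C
t = 14640 / 19.9 = 735.7 s = 12.3 min

12.3 min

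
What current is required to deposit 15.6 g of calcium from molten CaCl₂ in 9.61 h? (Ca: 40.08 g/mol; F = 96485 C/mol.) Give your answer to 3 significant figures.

2.17 A

n(Ca) = 15.6 / 40.08 = 0.3892 mol
Ca²⁺ + 2e⁻ → Ca, so n(e⁻) = 2 × 0.3892 = 0.7784 mol
Q = 0.7784 × 96485 = 75100 C
I = Q / t = 75100 / 34596 s = 2.17 A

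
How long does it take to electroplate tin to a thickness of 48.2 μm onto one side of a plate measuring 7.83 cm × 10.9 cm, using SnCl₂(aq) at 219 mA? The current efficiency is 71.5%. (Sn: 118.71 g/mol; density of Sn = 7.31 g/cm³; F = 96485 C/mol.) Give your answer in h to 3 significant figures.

Plated area = 7.83 × 10.9 = 85.35 cm²
Volume = 85.35 × 48.2×10⁻⁴ cm = 0.4114 cm³
m(Sn) = 0.4114 × 7.31 = 3.007 g
n(Sn) = 3.007 / 118.71 = 0.02533 mol; n(e⁻) = 2 × 0.02533 = 0.05066 mol
Q = 0.05066 × 96485 / 0.715 = 6836 C
t = 6836 / 0.219 = 31210 s = 8.67 h

8.67 h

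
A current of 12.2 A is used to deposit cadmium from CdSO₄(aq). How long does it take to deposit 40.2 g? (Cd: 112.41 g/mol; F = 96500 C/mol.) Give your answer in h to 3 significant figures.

1.57 h

n(Cd) = 40.2 / 112.41 = 0.3576 mol
Cd²⁺ + 2e⁻ → Cd, so n(e⁻) = 2 × 0.3576 = 0.7152 mol
Q = 0.7152 × 96500 = 69020 C
t = Q / I = 69020 / 12.2 = 5657 s = 1.57 h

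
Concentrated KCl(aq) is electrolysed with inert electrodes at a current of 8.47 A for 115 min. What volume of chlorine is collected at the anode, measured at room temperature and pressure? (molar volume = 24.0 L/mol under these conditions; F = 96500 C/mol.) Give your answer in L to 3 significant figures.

Charge passed = 8.47 × 6900 = 58440 C
Moles of electrons = 58440 / 96500 = 0.6056 mol
2Cl⁻ → Cl₂ + 2e⁻, so n(Cl₂) = 0.6056 / 2 = 0.3028 mol
V = 0.3028 × 24.0 = 7.267 L

7.27 L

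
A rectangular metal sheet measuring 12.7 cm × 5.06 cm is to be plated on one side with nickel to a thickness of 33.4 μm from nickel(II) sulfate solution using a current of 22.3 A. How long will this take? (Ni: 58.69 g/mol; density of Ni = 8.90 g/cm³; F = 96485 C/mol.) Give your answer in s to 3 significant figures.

282 s

Plated area = 12.7 × 5.06 = 64.26 cm²
Volume = 64.26 × 33.4×10⁻⁴ cm = 0.2146 cm³
m(Ni) = 0.2146 × 8.90 = 1.910 g
n(Ni) = 1.910 / 58.69 = 0.03254 mol; n(e⁻) = 2 × 0.03254 = 0.06508 mol
Q = 0.06508 × 96485 = 6279 C
t = 6279 / 22.3 = 281.6 s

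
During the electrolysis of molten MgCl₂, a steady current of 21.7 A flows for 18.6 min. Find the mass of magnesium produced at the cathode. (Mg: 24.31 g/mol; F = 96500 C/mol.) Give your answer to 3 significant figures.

3.05 g

Q = 21.7 A × 1116 s = 24220 C
n(e⁻) = Q/F = 24220/96500 = 0.2510 mol
Mg²⁺ + 2e⁻ → Mg, so n(Mg) = 0.2510 / 2 = 0.1255 mol
m = 0.1255 × 24.31 = 3.05 g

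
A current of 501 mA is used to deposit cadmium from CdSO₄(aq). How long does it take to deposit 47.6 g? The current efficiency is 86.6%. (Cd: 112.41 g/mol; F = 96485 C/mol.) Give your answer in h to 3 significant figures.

n(Cd) = 47.6 / 112.41 = 0.4234 mol
Cd²⁺ + 2e⁻ → Cd, so n(e⁻) = 2 × 0.4234 = 0.8468 mol
Q = 0.8468 × 96485 / 0.866 = 94350 C
t = Q / I = 94350 / 0.501 = 1.883×10^5 s = 52.3 h

52.3 h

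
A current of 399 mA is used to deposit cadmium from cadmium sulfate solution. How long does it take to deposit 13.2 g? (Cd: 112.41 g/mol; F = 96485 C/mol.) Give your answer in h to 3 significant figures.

n(Cd) = 13.2 / 112.41 = 0.1174 mol
Cd²⁺ + 2e⁻ → Cd, so n(e⁻) = 2 × 0.1174 = 0.2348 mol
Q = 0.2348 × 96485 = 22650 C
t = Q / I = 22650 / 0.399 = 56770 s = 15.8 h

15.8 h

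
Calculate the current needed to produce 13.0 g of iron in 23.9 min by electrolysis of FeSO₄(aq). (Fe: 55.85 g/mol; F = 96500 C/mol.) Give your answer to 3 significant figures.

n(Fe) = 13.0 / 55.85 = 0.2328 mol
Fe²⁺ + 2e⁻ → Fe, so n(e⁻) = 2 × 0.2328 = 0.4656 mol
Q = 0.4656 × 96500 = 44930 C
I = Q / t = 44930 / 1434 s = 31.3 A

31.3 A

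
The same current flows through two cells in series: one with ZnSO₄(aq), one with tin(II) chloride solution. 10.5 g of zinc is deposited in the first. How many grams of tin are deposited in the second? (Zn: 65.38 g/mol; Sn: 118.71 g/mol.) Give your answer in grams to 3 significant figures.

n(Zn) = 10.5 / 65.38 = 0.1606 mol
Zn²⁺ + 2e⁻ → Zn, so n(e⁻) = 2 × 0.1606 = 0.3212 mol
In series, the same 0.3212 mol of electrons flows through the second cell.
Sn²⁺ + 2e⁻ → Sn, so n(Sn) = 0.3212 / 2 = 0.1606 mol
m(Sn) = 0.1606 × 118.71 = 19.1 g

19.1 g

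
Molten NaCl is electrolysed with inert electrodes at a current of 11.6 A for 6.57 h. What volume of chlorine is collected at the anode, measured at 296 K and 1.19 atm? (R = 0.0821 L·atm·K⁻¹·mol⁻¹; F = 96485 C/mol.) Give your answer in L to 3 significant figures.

29.0 L

Charge passed = 11.6 × 23652 = 2.744×10^5 C
n(e⁻) = 2.744×10^5 / 96485 = 2.844 mol
2Cl⁻ → Cl₂ + 2e⁻, so n(Cl₂) = 2.844 / 2 = 1.422 mol
V = nRT/P = 1.422 × 0.0821 × 296 / 1.19 = 29.04 L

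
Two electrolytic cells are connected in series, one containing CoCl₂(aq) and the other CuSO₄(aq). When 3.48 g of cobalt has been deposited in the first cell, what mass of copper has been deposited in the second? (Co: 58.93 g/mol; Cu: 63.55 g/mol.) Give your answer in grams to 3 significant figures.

n(Co) = 3.48 / 58.93 = 0.05905 mol
Co²⁺ + 2e⁻ → Co, so n(e⁻) = 2 × 0.05905 = 0.1181 mol
Since the cells are in series, n(e⁻) in the Cu cell is also 0.1181 mol.
Cu²⁺ + 2e⁻ → Cu, so n(Cu) = 0.1181 / 2 = 0.05905 mol
m(Cu) = 0.05905 × 63.55 = 3.75 g

3.75 g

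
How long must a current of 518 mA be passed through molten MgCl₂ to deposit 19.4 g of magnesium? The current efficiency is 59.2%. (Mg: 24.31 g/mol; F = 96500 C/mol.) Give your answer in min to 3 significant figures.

8370 min

n(Mg) = 19.4 / 24.31 = 0.7980 mol
Mg²⁺ + 2e⁻ → Mg, so n(e⁻) = 2 × 0.7980 = 1.596 mol
Q = 1.596 × 96500 / 0.592 = 2.602×10^5 C
t = Q / I = 2.602×10^5 / 0.518 = 5.023×10^5 s = 8370 min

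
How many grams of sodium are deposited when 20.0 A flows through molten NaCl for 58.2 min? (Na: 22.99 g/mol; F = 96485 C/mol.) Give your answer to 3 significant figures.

16.6 g

Q = It = 20.0 × 3492 = 69840 C
Moles of electrons = 69840 / 96485 = 0.7238 mol
Na⁺ + e⁻ → Na, so n(Na) = 0.7238 mol
m = 0.7238 × 22.99 = 16.6 g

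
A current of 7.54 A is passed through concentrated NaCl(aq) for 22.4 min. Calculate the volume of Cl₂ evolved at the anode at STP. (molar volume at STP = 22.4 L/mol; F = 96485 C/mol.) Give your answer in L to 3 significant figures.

1.18 L

Charge passed = 7.54 × 1344 = 10130 C
n(e⁻) = 10130 / 96485 = 0.1050 mol
2Cl⁻ → Cl₂ + 2e⁻, so n(Cl₂) = 0.1050 / 2 = 0.05250 mol
V = 0.05250 × 22.4 = 1.176 L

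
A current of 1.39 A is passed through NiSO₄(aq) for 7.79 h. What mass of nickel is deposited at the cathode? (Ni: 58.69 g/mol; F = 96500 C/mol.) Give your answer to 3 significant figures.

11.9 g

Charge passed = 1.39 × 28044 = 38980 C
n(e⁻) = 38980 / 96500 = 0.4039 mol
Ni²⁺ + 2e⁻ → Ni, so n(Ni) = 0.4039 / 2 = 0.2020 mol
m = 0.2020 × 58.69 = 11.9 g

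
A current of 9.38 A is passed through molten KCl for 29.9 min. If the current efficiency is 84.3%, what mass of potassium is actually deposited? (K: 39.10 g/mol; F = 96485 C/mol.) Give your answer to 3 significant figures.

Q = 9.38 × 1794 = 16830 C
n(e⁻) = 16830 / 96485 = 0.1744 mol
K⁺ + e⁻ → K, so theoretical m(K) = 0.1744 × 39.10 = 6.819 g
Actual mass = 84.3% × 6.819 = 5.75 g

5.75 g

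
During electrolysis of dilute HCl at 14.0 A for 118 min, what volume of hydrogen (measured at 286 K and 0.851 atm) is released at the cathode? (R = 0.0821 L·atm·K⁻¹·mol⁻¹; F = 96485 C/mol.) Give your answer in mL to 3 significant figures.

14200 mL

Q = 14.0 A × 7080 s = 99120 C
Moles of electrons = 99120 / 96485 = 1.027 mol
2H⁺ + 2e⁻ → H₂, so n(H₂) = 1.027 / 2 = 0.5135 mol
V = nRT/P = 0.5135 × 0.0821 × 286 / 0.851 = 14.17 L
= 14200 mL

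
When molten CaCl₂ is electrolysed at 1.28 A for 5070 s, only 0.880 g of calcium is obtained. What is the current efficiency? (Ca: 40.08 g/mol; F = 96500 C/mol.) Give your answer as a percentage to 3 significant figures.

65.3%

Q = 1.28 × 5070 = 6490 C
n(e⁻) = 6490 / 96500 = 0.06725 mol
Ca²⁺ + 2e⁻ → Ca, so theoretical n(Ca) = 0.03363 mol → 1.348 g
Efficiency = 0.880 / 1.348 = 0.6528 = 65.3%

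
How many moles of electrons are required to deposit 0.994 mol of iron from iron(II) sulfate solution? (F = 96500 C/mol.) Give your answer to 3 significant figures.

1.99 mol

Fe²⁺ + 2e⁻ → Fe, so n(e⁻) = 2 × 0.994 = 1.988 mol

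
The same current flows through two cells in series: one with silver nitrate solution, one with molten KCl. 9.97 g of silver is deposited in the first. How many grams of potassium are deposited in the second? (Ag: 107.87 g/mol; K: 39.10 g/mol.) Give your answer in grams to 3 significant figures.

3.61 g

n(Ag) = 9.97 / 107.87 = 0.09243 mol
Ag⁺ + e⁻ → Ag, so n(e⁻) = 0.09243 mol
Same current for the same time ⇒ same n(e⁻) = 0.09243 mol in both cells.
K⁺ + e⁻ → K, so n(K) = 0.09243 mol
m(K) = 0.09243 × 39.10 = 3.61 g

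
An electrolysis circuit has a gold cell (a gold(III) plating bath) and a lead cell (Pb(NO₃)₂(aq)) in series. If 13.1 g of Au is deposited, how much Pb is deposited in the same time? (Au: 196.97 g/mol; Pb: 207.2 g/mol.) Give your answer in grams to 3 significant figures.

20.7 g

n(Au) = 13.1 / 196.97 = 0.06651 mol
Au³⁺ + 3e⁻ → Au, so n(e⁻) = 3 × 0.06651 = 0.1995 mol
In series, the same 0.1995 mol of electrons flows through the second cell.
Pb²⁺ + 2e⁻ → Pb, so n(Pb) = 0.1995 / 2 = 0.09975 mol
m(Pb) = 0.09975 × 207.2 = 20.7 g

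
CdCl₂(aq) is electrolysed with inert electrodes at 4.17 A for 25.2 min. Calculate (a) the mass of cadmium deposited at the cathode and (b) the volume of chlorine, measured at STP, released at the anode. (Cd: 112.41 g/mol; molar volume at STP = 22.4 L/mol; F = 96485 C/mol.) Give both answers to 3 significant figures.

Q = 4.17 × 1512 = 6305 C; n(e⁻) = 6305 / 96485 = 0.06535 mol
Cathode: Cd²⁺ + 2e⁻ → Cd → n(Cd) = 0.06535/2 = 0.03268 mol → 3.67 g
Anode: 2Cl⁻ → Cl₂ + 2e⁻ → n(Cl₂) = 0.06535/2 = 0.03268 mol → 0.732 L

3.67 g Cd; 0.732 L Cl₂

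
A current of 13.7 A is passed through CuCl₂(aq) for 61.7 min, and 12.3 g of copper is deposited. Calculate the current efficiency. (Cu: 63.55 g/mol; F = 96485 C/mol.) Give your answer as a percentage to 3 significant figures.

73.6%

Q = 13.7 × 3702 = 50720 C
n(e⁻) = 50720 / 96485 = 0.5257 mol
Cu²⁺ + 2e⁻ → Cu, so theoretical n(Cu) = 0.2629 mol → 16.71 g
Efficiency = 12.3 / 16.71 = 0.7361 = 73.6%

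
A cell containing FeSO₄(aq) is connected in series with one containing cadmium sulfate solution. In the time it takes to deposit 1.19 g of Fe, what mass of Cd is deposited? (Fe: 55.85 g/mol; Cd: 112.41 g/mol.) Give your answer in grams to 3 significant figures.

n(Fe) = 1.19 / 55.85 = 0.02131 mol
Fe²⁺ + 2e⁻ → Fe, so n(e⁻) = 2 × 0.02131 = 0.04262 mol
The cells are in series, so the same charge (and hence the same n(e⁻) = 0.04262 mol) passes through both.
Cd²⁺ + 2e⁻ → Cd, so n(Cd) = 0.04262 / 2 = 0.02131 mol
m(Cd) = 0.02131 × 112.41 = 2.40 g

2.40 g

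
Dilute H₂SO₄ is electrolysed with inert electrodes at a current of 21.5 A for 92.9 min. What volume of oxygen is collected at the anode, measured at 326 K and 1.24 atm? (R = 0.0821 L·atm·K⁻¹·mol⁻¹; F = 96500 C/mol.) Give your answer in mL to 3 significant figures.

6700 mL

Charge passed = 21.5 × 5574 = 1.198×10^5 C
n(e⁻) = 1.198×10^5 / 96500 = 1.241 mol
2H₂O → O₂ + 4H⁺ + 4e⁻, so n(O₂) = 1.241 / 4 = 0.3103 mol
V = nRT/P = 0.3103 × 0.0821 × 326 / 1.24 = 6.698 L
= 6700 mL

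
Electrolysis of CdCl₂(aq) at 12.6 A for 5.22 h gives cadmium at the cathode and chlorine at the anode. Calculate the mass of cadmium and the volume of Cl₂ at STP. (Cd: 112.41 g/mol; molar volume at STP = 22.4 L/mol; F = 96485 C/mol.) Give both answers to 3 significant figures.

138 g Cd; 27.5 L Cl₂

Q = 12.6 × 18792 = 2.368×10^5 C; n(e⁻) = 2.368×10^5 / 96485 = 2.454 mol
Cathode: Cd²⁺ + 2e⁻ → Cd → n(Cd) = 2.454/2 = 1.227 mol → 138 g
Anode: 2Cl⁻ → Cl₂ + 2e⁻ → n(Cl₂) = 2.454/2 = 1.227 mol → 27.5 L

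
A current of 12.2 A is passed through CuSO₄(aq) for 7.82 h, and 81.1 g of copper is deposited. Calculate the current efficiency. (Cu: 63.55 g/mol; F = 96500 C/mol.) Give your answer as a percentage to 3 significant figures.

71.7%

Q = 12.2 × 28152 = 3.435×10^5 C
n(e⁻) = 3.435×10^5 / 96500 = 3.560 mol
Cu²⁺ + 2e⁻ → Cu, so theoretical n(Cu) = 1.780 mol → 113.1 g
Efficiency = 81.1 / 113.1 = 0.7171 = 71.7%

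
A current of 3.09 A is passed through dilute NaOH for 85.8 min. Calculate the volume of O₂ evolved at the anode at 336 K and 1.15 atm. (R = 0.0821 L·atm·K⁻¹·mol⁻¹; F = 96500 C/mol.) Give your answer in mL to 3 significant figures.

Q = 3.09 A × 5148 s = 15910 C
n(e⁻) = Q/F = 15910/96500 = 0.1649 mol
2H₂O → O₂ + 4H⁺ + 4e⁻, so n(O₂) = 0.1649 / 4 = 0.04123 mol
V = nRT/P = 0.04123 × 0.0821 × 336 / 1.15 = 0.9890 L
= 989 mL

989 mL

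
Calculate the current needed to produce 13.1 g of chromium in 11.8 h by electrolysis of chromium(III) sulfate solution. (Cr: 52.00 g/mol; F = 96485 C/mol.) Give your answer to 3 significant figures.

n(Cr) = 13.1 / 52.00 = 0.2519 mol
Cr³⁺ + 3e⁻ → Cr, so n(e⁻) = 3 × 0.2519 = 0.7557 mol
Q = 0.7557 × 96485 = 72910 C
I = Q / t = 72910 / 42480 s = 1.72 A

1.72 A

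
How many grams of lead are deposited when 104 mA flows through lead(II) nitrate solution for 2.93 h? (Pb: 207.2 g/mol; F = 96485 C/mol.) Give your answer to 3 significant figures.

1.18 g

Charge passed = 0.104 × 10548 = 1097 C
n(e⁻) = Q/F = 1097/96485 = 0.01137 mol
Pb²⁺ + 2e⁻ → Pb, so n(Pb) = 0.01137 / 2 = 0.005685 mol
m = 0.005685 × 207.2 = 1.18 g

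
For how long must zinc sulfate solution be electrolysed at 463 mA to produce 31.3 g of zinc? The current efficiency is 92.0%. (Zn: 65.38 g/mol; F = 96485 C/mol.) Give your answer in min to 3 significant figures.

n(Zn) = 31.3 / 65.38 = 0.4787 mol
Zn²⁺ + 2e⁻ → Zn, so n(e⁻) = 2 × 0.4787 = 0.9574 mol
Q = 0.9574 × 96485 / 0.920 = 1.004×10^5 C
t = Q / I = 1.004×10^5 / 0.463 = 2.168×10^5 s = 3610 min

3610 min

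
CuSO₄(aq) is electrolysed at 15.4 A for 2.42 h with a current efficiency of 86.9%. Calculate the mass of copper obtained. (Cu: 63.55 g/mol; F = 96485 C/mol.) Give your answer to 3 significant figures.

38.4 g

Q = 15.4 × 8712 = 1.342×10^5 C
n(e⁻) = 1.342×10^5 / 96485 = 1.391 mol
Cu²⁺ + 2e⁻ → Cu, so theoretical m(Cu) = 0.6955 × 63.55 = 44.20 g
Actual mass = 86.9% × 44.20 = 38.4 g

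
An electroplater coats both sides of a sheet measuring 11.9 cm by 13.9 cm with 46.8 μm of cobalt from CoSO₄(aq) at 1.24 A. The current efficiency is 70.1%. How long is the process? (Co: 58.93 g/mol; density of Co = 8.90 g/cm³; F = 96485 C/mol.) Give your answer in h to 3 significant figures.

14.4 h

Plated area = 2 × 11.9 × 13.9 = 330.8 cm²
Volume = 330.8 × 46.8×10⁻⁴ cm = 1.548 cm³
m(Co) = 1.548 × 8.90 = 13.78 g
n(Co) = 13.78 / 58.93 = 0.2338 mol; n(e⁻) = 2 × 0.2338 = 0.4676 mol
Q = 0.4676 × 96485 / 0.701 = 64360 C
t = 64360 / 1.24 = 51900 s = 14.4 h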